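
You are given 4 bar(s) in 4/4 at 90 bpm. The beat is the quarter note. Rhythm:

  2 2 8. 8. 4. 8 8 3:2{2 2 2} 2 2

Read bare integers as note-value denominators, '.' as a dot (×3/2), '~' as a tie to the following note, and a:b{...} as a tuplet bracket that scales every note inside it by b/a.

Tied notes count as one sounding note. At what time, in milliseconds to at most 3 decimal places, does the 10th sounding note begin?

note 10 onset = 32/3b = 7111.111ms

1. 0.0ms @ 0 + 1333.333ms (2)
2. 1333.333ms @ 2 + 1333.333ms (2)
3. 2666.667ms @ 4 + 500.0ms (3/4)
4. 3166.667ms @ 19/4 + 500.0ms (3/4)
5. 3666.667ms @ 11/2 + 1000.0ms (3/2)
6. 4666.667ms @ 7 + 333.333ms (1/2)
7. 5000.0ms @ 15/2 + 333.333ms (1/2)
8. 5333.333ms @ 8 + 888.889ms (4/3)
9. 6222.222ms @ 28/3 + 888.889ms (4/3)
10. 7111.111ms @ 32/3 + 888.889ms (4/3)
11. 8000.0ms @ 12 + 1333.333ms (2)
12. 9333.333ms @ 14 + 1333.333ms (2)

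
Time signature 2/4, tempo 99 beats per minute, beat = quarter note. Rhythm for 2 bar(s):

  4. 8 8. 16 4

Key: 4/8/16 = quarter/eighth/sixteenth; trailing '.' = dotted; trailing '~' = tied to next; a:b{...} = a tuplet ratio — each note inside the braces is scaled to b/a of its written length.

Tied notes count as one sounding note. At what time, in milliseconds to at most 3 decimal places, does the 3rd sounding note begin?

note 3 onset = 2b = 1212.121ms

1. 0.0ms @ 0 + 909.091ms (3/2)
2. 909.091ms @ 3/2 + 303.03ms (1/2)
3. 1212.121ms @ 2 + 454.545ms (3/4)
4. 1666.667ms @ 11/4 + 151.515ms (1/4)
5. 1818.182ms @ 3 + 606.061ms (1)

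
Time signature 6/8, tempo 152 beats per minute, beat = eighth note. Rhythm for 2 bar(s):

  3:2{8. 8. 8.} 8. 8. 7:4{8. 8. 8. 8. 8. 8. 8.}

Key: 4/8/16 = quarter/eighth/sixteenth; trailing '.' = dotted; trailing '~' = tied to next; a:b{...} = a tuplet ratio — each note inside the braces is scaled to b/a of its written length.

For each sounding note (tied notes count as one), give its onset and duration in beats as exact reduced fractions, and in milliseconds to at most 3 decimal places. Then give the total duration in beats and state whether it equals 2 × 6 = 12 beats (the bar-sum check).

1) 0.0ms=0b +394.737ms=1b
2) 394.737ms=1b +394.737ms=1b
3) 789.474ms=2b +394.737ms=1b
4) 1184.211ms=3b +592.105ms=3/2b
5) 1776.316ms=9/2b +592.105ms=3/2b
6) 2368.421ms=6b +338.346ms=6/7b
7) 2706.767ms=48/7b +338.346ms=6/7b
8) 3045.113ms=54/7b +338.346ms=6/7b
9) 3383.459ms=60/7b +338.346ms=6/7b
10) 3721.805ms=66/7b +338.346ms=6/7b
11) 4060.15ms=72/7b +338.346ms=6/7b
12) 4398.496ms=78/7b +338.346ms=6/7b
Σ=12b of 12 (152bpm 6/8) — PASS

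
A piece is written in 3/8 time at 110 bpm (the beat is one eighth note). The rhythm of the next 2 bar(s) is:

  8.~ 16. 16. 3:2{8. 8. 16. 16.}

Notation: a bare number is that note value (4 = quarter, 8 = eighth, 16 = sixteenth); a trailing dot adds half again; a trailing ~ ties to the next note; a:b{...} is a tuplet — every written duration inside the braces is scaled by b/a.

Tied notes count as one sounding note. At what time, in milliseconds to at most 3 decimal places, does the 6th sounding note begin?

1. 0.0ms @ 0 + 1227.273ms (9/4)
2. 1227.273ms @ 9/4 + 409.091ms (3/4)
3. 1636.364ms @ 3 + 545.455ms (1)
4. 2181.818ms @ 4 + 545.455ms (1)
5. 2727.273ms @ 5 + 272.727ms (1/2)
6. 3000.0ms @ 11/2 + 272.727ms (1/2)

note 6 onset = 11/2b = 3000.0ms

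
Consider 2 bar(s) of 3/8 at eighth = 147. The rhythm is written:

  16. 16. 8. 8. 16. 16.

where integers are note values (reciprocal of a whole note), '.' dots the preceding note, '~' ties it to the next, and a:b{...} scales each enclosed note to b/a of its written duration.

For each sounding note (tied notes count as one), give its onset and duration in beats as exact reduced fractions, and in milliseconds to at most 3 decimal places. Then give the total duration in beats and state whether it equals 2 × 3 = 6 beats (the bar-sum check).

1) 0.0ms=0b +306.122ms=3/4b
2) 306.122ms=3/4b +306.122ms=3/4b
3) 612.245ms=3/2b +612.245ms=3/2b
4) 1224.49ms=3b +612.245ms=3/2b
5) 1836.735ms=9/2b +306.122ms=3/4b
6) 2142.857ms=21/4b +306.122ms=3/4b
Σ=6b of 6 (147bpm 3/8) — PASS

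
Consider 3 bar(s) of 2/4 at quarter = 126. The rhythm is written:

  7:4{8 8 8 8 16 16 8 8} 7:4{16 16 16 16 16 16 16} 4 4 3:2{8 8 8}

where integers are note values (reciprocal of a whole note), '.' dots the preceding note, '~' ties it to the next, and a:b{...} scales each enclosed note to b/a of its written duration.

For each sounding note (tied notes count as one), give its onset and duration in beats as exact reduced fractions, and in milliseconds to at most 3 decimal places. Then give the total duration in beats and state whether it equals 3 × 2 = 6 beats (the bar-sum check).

1) 0.0ms=0b +136.054ms=2/7b
2) 136.054ms=2/7b +136.054ms=2/7b
3) 272.109ms=4/7b +136.054ms=2/7b
4) 408.163ms=6/7b +136.054ms=2/7b
5) 544.218ms=8/7b +68.027ms=1/7b
6) 612.245ms=9/7b +68.027ms=1/7b
7) 680.272ms=10/7b +136.054ms=2/7b
8) 816.327ms=12/7b +136.054ms=2/7b
9) 952.381ms=2b +68.027ms=1/7b
10) 1020.408ms=15/7b +68.027ms=1/7b
11) 1088.435ms=16/7b +68.027ms=1/7b
12) 1156.463ms=17/7b +68.027ms=1/7b
13) 1224.49ms=18/7b +68.027ms=1/7b
14) 1292.517ms=19/7b +68.027ms=1/7b
15) 1360.544ms=20/7b +68.027ms=1/7b
16) 1428.571ms=3b +476.19ms=1b
17) 1904.762ms=4b +476.19ms=1b
18) 2380.952ms=5b +158.73ms=1/3b
19) 2539.683ms=16/3b +158.73ms=1/3b
20) 2698.413ms=17/3b +158.73ms=1/3b
Σ=6b of 6 (126bpm 2/4) — PASS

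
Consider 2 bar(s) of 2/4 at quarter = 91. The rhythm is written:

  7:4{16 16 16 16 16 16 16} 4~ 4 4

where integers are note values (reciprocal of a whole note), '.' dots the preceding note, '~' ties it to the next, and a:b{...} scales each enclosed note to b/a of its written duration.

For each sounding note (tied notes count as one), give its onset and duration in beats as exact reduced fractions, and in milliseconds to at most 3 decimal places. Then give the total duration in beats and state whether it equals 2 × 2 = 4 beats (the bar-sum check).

1) 0.0ms=0b +94.192ms=1/7b
2) 94.192ms=1/7b +94.192ms=1/7b
3) 188.383ms=2/7b +94.192ms=1/7b
4) 282.575ms=3/7b +94.192ms=1/7b
5) 376.766ms=4/7b +94.192ms=1/7b
6) 470.958ms=5/7b +94.192ms=1/7b
7) 565.149ms=6/7b +94.192ms=1/7b
8) 659.341ms=1b +1318.681ms=2b
9) 1978.022ms=3b +659.341ms=1b
Σ=4b of 4 (91bpm 2/4) — PASS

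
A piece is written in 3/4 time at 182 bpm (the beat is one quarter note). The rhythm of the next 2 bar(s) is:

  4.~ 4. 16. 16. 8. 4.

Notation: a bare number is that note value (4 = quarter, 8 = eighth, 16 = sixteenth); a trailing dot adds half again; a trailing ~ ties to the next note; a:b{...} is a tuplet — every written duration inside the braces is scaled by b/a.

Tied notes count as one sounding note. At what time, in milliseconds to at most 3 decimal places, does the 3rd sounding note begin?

note 3 onset = 27/8b = 1112.637ms

1. 0.0ms @ 0 + 989.011ms (3)
2. 989.011ms @ 3 + 123.626ms (3/8)
3. 1112.637ms @ 27/8 + 123.626ms (3/8)
4. 1236.264ms @ 15/4 + 247.253ms (3/4)
5. 1483.516ms @ 9/2 + 494.505ms (3/2)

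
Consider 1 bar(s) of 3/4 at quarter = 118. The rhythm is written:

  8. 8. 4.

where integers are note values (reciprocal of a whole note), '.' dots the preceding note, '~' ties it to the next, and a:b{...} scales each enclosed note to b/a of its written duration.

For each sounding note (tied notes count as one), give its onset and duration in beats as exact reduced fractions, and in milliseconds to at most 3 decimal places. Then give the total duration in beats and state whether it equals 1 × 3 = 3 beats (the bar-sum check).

1) 0.0ms=0b +381.356ms=3/4b
2) 381.356ms=3/4b +381.356ms=3/4b
3) 762.712ms=3/2b +762.712ms=3/2b
Σ=3b of 3 (118bpm 3/4) — PASS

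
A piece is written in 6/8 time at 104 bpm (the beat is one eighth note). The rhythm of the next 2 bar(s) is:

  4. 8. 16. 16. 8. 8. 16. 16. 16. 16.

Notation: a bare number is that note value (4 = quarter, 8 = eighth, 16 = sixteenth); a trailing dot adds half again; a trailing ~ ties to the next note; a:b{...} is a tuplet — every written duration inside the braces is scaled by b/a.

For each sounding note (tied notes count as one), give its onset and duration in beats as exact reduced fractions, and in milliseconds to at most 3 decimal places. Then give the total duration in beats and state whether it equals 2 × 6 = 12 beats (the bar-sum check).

1) 0.0ms=0b +1730.769ms=3b
2) 1730.769ms=3b +865.385ms=3/2b
3) 2596.154ms=9/2b +432.692ms=3/4b
4) 3028.846ms=21/4b +432.692ms=3/4b
5) 3461.538ms=6b +865.385ms=3/2b
6) 4326.923ms=15/2b +865.385ms=3/2b
7) 5192.308ms=9b +432.692ms=3/4b
8) 5625.0ms=39/4b +432.692ms=3/4b
9) 6057.692ms=21/2b +432.692ms=3/4b
10) 6490.385ms=45/4b +432.692ms=3/4b
Σ=12b of 12 (104bpm 6/8) — PASS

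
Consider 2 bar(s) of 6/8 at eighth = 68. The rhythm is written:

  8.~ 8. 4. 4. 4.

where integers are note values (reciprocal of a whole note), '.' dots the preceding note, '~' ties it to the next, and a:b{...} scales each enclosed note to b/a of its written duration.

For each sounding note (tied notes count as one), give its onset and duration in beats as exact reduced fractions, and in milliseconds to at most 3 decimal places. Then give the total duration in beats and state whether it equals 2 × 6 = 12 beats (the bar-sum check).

1) 0.0ms=0b +2647.059ms=3b
2) 2647.059ms=3b +2647.059ms=3b
3) 5294.118ms=6b +2647.059ms=3b
4) 7941.176ms=9b +2647.059ms=3b
Σ=12b of 12 (68bpm 6/8) — PASS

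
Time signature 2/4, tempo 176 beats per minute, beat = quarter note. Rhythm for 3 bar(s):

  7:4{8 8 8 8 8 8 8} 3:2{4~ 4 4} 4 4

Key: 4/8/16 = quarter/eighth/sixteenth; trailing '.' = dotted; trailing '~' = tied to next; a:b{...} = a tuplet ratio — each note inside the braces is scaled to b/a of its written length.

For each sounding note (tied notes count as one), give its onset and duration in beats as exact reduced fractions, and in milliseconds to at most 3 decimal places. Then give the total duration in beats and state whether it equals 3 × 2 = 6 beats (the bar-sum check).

1) 0.0ms=0b +97.403ms=2/7b
2) 97.403ms=2/7b +97.403ms=2/7b
3) 194.805ms=4/7b +97.403ms=2/7b
4) 292.208ms=6/7b +97.403ms=2/7b
5) 389.61ms=8/7b +97.403ms=2/7b
6) 487.013ms=10/7b +97.403ms=2/7b
7) 584.416ms=12/7b +97.403ms=2/7b
8) 681.818ms=2b +454.545ms=4/3b
9) 1136.364ms=10/3b +227.273ms=2/3b
10) 1363.636ms=4b +340.909ms=1b
11) 1704.545ms=5b +340.909ms=1b
Σ=6b of 6 (176bpm 2/4) — PASS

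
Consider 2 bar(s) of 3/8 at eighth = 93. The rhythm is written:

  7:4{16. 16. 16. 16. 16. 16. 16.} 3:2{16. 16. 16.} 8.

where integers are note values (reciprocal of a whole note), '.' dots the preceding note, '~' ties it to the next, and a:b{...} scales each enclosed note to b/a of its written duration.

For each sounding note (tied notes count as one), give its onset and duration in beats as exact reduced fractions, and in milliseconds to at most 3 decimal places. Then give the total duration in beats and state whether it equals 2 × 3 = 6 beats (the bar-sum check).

1) 0.0ms=0b +276.498ms=3/7b
2) 276.498ms=3/7b +276.498ms=3/7b
3) 552.995ms=6/7b +276.498ms=3/7b
4) 829.493ms=9/7b +276.498ms=3/7b
5) 1105.991ms=12/7b +276.498ms=3/7b
6) 1382.488ms=15/7b +276.498ms=3/7b
7) 1658.986ms=18/7b +276.498ms=3/7b
8) 1935.484ms=3b +322.581ms=1/2b
9) 2258.065ms=7/2b +322.581ms=1/2b
10) 2580.645ms=4b +322.581ms=1/2b
11) 2903.226ms=9/2b +967.742ms=3/2b
Σ=6b of 6 (93bpm 3/8) — PASS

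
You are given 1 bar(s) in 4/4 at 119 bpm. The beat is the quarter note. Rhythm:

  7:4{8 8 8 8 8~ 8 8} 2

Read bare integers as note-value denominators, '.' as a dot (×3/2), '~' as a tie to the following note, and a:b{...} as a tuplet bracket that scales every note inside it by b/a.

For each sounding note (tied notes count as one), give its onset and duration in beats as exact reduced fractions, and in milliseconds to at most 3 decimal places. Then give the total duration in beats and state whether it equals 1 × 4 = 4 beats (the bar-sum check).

1) 0.0ms=0b +144.058ms=2/7b
2) 144.058ms=2/7b +144.058ms=2/7b
3) 288.115ms=4/7b +144.058ms=2/7b
4) 432.173ms=6/7b +144.058ms=2/7b
5) 576.23ms=8/7b +288.115ms=4/7b
6) 864.346ms=12/7b +144.058ms=2/7b
7) 1008.403ms=2b +1008.403ms=2b
Σ=4b of 4 (119bpm 4/4) — PASS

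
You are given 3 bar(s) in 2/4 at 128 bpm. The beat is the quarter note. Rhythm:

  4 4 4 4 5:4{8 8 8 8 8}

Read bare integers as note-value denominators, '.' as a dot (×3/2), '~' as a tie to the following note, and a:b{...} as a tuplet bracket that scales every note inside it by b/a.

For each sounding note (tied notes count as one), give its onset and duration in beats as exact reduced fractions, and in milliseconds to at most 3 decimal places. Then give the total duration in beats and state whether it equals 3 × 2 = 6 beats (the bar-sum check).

1) 0.0ms=0b +468.75ms=1b
2) 468.75ms=1b +468.75ms=1b
3) 937.5ms=2b +468.75ms=1b
4) 1406.25ms=3b +468.75ms=1b
5) 1875.0ms=4b +187.5ms=2/5b
6) 2062.5ms=22/5b +187.5ms=2/5b
7) 2250.0ms=24/5b +187.5ms=2/5b
8) 2437.5ms=26/5b +187.5ms=2/5b
9) 2625.0ms=28/5b +187.5ms=2/5b
Σ=6b of 6 (128bpm 2/4) — PASS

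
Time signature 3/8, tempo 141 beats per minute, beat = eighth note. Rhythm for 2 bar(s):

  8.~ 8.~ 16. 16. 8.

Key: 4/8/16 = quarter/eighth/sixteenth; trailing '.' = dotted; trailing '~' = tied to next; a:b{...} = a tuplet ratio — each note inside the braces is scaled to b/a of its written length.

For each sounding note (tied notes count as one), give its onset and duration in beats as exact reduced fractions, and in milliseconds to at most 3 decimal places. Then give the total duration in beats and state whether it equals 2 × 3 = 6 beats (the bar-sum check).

1) 0.0ms=0b +1595.745ms=15/4b
2) 1595.745ms=15/4b +319.149ms=3/4b
3) 1914.894ms=9/2b +638.298ms=3/2b
Σ=6b of 6 (141bpm 3/8) — PASS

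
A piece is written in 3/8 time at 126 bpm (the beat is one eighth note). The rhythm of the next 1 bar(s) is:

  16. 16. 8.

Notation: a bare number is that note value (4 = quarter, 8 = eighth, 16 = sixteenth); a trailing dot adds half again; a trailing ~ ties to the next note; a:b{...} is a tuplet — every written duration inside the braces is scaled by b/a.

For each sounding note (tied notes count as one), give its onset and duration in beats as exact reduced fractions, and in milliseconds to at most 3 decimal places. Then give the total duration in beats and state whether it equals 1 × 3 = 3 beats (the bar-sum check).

1) 0.0ms=0b +357.143ms=3/4b
2) 357.143ms=3/4b +357.143ms=3/4b
3) 714.286ms=3/2b +714.286ms=3/2b
Σ=3b of 3 (126bpm 3/8) — PASS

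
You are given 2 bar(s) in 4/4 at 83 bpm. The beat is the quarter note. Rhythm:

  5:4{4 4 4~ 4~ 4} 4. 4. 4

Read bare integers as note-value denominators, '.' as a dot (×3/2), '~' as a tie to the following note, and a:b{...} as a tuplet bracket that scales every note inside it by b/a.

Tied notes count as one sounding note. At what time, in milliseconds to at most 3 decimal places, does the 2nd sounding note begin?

1. 0.0ms @ 0 + 578.313ms (4/5)
2. 578.313ms @ 4/5 + 578.313ms (4/5)
3. 1156.627ms @ 8/5 + 1734.94ms (12/5)
4. 2891.566ms @ 4 + 1084.337ms (3/2)
5. 3975.904ms @ 11/2 + 1084.337ms (3/2)
6. 5060.241ms @ 7 + 722.892ms (1)

note 2 onset = 4/5b = 578.313ms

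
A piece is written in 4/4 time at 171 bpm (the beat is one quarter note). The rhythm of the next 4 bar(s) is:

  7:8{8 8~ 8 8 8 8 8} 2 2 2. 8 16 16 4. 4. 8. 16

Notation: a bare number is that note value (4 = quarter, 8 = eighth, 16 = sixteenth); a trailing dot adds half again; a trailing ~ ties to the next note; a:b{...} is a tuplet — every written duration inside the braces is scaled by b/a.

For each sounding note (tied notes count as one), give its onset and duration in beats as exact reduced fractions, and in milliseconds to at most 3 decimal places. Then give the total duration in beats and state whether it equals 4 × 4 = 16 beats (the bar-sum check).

1) 0.0ms=0b +200.501ms=4/7b
2) 200.501ms=4/7b +401.003ms=8/7b
3) 601.504ms=12/7b +200.501ms=4/7b
4) 802.005ms=16/7b +200.501ms=4/7b
5) 1002.506ms=20/7b +200.501ms=4/7b
6) 1203.008ms=24/7b +200.501ms=4/7b
7) 1403.509ms=4b +701.754ms=2b
8) 2105.263ms=6b +701.754ms=2b
9) 2807.018ms=8b +1052.632ms=3b
10) 3859.649ms=11b +175.439ms=1/2b
11) 4035.088ms=23/2b +87.719ms=1/4b
12) 4122.807ms=47/4b +87.719ms=1/4b
13) 4210.526ms=12b +526.316ms=3/2b
14) 4736.842ms=27/2b +526.316ms=3/2b
15) 5263.158ms=15b +263.158ms=3/4b
16) 5526.316ms=63/4b +87.719ms=1/4b
Σ=16b of 16 (171bpm 4/4) — PASS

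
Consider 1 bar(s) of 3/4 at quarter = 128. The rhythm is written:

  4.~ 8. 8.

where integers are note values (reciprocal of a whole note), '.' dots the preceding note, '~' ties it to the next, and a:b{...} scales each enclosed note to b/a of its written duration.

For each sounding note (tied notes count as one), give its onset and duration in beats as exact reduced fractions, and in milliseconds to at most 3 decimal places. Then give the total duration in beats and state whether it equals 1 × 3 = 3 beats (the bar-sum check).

1) 0.0ms=0b +1054.688ms=9/4b
2) 1054.688ms=9/4b +351.562ms=3/4b
Σ=3b of 3 (128bpm 3/4) — PASS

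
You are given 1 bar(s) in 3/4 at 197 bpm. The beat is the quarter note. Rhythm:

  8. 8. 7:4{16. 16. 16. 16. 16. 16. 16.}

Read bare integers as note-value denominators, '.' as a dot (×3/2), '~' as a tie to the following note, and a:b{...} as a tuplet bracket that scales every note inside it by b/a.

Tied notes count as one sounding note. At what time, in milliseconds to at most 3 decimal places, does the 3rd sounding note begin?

1. 0.0ms @ 0 + 228.426ms (3/4)
2. 228.426ms @ 3/4 + 228.426ms (3/4)
3. 456.853ms @ 3/2 + 65.265ms (3/14)
4. 522.117ms @ 12/7 + 65.265ms (3/14)
5. 587.382ms @ 27/14 + 65.265ms (3/14)
6. 652.647ms @ 15/7 + 65.265ms (3/14)
7. 717.912ms @ 33/14 + 65.265ms (3/14)
8. 783.176ms @ 18/7 + 65.265ms (3/14)
9. 848.441ms @ 39/14 + 65.265ms (3/14)

note 3 onset = 3/2b = 456.853ms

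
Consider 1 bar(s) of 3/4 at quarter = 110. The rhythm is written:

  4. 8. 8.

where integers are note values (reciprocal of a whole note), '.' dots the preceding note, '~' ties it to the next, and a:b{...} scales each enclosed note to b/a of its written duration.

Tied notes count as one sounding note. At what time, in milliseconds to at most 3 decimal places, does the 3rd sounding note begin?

1. 0.0ms @ 0 + 818.182ms (3/2)
2. 818.182ms @ 3/2 + 409.091ms (3/4)
3. 1227.273ms @ 9/4 + 409.091ms (3/4)

note 3 onset = 9/4b = 1227.273ms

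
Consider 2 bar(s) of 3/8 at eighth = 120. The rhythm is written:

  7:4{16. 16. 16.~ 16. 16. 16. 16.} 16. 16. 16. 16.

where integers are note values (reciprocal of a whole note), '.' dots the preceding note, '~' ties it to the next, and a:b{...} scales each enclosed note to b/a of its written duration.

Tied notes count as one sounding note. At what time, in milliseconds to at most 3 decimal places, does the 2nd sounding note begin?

note 2 onset = 3/7b = 214.286ms

1. 0.0ms @ 0 + 214.286ms (3/7)
2. 214.286ms @ 3/7 + 214.286ms (3/7)
3. 428.571ms @ 6/7 + 428.571ms (6/7)
4. 857.143ms @ 12/7 + 214.286ms (3/7)
5. 1071.429ms @ 15/7 + 214.286ms (3/7)
6. 1285.714ms @ 18/7 + 214.286ms (3/7)
7. 1500.0ms @ 3 + 375.0ms (3/4)
8. 1875.0ms @ 15/4 + 375.0ms (3/4)
9. 2250.0ms @ 9/2 + 375.0ms (3/4)
10. 2625.0ms @ 21/4 + 375.0ms (3/4)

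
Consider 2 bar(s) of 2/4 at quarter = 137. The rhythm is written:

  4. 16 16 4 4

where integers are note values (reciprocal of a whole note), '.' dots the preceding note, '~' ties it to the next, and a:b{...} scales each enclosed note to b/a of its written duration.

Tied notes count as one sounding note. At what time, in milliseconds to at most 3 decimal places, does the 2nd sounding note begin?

note 2 onset = 3/2b = 656.934ms

1. 0.0ms @ 0 + 656.934ms (3/2)
2. 656.934ms @ 3/2 + 109.489ms (1/4)
3. 766.423ms @ 7/4 + 109.489ms (1/4)
4. 875.912ms @ 2 + 437.956ms (1)
5. 1313.869ms @ 3 + 437.956ms (1)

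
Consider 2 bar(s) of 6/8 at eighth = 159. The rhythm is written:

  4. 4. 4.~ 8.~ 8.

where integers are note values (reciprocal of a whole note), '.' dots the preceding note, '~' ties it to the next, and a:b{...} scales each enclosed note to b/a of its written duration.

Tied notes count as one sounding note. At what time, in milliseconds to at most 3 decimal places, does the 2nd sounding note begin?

note 2 onset = 3b = 1132.075ms

1. 0.0ms @ 0 + 1132.075ms (3)
2. 1132.075ms @ 3 + 1132.075ms (3)
3. 2264.151ms @ 6 + 2264.151ms (6)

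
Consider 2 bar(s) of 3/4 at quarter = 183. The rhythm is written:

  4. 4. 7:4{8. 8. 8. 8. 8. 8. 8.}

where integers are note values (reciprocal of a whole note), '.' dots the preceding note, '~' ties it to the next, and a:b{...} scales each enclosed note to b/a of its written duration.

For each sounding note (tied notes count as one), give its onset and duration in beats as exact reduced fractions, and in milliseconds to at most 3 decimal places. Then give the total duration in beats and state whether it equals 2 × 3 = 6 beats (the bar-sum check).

1) 0.0ms=0b +491.803ms=3/2b
2) 491.803ms=3/2b +491.803ms=3/2b
3) 983.607ms=3b +140.515ms=3/7b
4) 1124.122ms=24/7b +140.515ms=3/7b
5) 1264.637ms=27/7b +140.515ms=3/7b
6) 1405.152ms=30/7b +140.515ms=3/7b
7) 1545.667ms=33/7b +140.515ms=3/7b
8) 1686.183ms=36/7b +140.515ms=3/7b
9) 1826.698ms=39/7b +140.515ms=3/7b
Σ=6b of 6 (183bpm 3/4) — PASS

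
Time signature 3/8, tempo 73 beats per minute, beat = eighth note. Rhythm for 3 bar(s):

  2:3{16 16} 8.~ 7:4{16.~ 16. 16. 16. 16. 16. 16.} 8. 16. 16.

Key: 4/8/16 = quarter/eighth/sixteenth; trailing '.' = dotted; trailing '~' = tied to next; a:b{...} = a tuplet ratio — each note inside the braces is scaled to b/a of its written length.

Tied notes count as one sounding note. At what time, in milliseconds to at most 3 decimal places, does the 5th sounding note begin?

note 5 onset = 30/7b = 3522.505ms

1. 0.0ms @ 0 + 616.438ms (3/4)
2. 616.438ms @ 3/4 + 616.438ms (3/4)
3. 1232.877ms @ 3/2 + 1937.378ms (33/14)
4. 3170.254ms @ 27/7 + 352.25ms (3/7)
5. 3522.505ms @ 30/7 + 352.25ms (3/7)
6. 3874.755ms @ 33/7 + 352.25ms (3/7)
7. 4227.006ms @ 36/7 + 352.25ms (3/7)
8. 4579.256ms @ 39/7 + 352.25ms (3/7)
9. 4931.507ms @ 6 + 1232.877ms (3/2)
10. 6164.384ms @ 15/2 + 616.438ms (3/4)
11. 6780.822ms @ 33/4 + 616.438ms (3/4)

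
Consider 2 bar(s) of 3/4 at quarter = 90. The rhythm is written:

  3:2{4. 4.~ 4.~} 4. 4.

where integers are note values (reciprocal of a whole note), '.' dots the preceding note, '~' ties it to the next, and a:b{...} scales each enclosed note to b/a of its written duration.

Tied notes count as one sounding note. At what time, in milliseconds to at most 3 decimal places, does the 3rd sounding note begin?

note 3 onset = 9/2b = 3000.0ms

1. 0.0ms @ 0 + 666.667ms (1)
2. 666.667ms @ 1 + 2333.333ms (7/2)
3. 3000.0ms @ 9/2 + 1000.0ms (3/2)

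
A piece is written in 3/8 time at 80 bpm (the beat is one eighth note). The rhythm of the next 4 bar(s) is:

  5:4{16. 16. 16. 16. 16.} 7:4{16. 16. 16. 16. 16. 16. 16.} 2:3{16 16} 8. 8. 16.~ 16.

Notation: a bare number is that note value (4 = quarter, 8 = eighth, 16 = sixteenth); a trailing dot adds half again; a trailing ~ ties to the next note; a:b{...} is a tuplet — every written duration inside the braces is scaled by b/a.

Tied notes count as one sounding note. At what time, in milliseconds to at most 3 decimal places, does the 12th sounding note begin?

note 12 onset = 39/7b = 4178.571ms

1. 0.0ms @ 0 + 450.0ms (3/5)
2. 450.0ms @ 3/5 + 450.0ms (3/5)
3. 900.0ms @ 6/5 + 450.0ms (3/5)
4. 1350.0ms @ 9/5 + 450.0ms (3/5)
5. 1800.0ms @ 12/5 + 450.0ms (3/5)
6. 2250.0ms @ 3 + 321.429ms (3/7)
7. 2571.429ms @ 24/7 + 321.429ms (3/7)
8. 2892.857ms @ 27/7 + 321.429ms (3/7)
9. 3214.286ms @ 30/7 + 321.429ms (3/7)
10. 3535.714ms @ 33/7 + 321.429ms (3/7)
11. 3857.143ms @ 36/7 + 321.429ms (3/7)
12. 4178.571ms @ 39/7 + 321.429ms (3/7)
13. 4500.0ms @ 6 + 562.5ms (3/4)
14. 5062.5ms @ 27/4 + 562.5ms (3/4)
15. 5625.0ms @ 15/2 + 1125.0ms (3/2)
16. 6750.0ms @ 9 + 1125.0ms (3/2)
17. 7875.0ms @ 21/2 + 1125.0ms (3/2)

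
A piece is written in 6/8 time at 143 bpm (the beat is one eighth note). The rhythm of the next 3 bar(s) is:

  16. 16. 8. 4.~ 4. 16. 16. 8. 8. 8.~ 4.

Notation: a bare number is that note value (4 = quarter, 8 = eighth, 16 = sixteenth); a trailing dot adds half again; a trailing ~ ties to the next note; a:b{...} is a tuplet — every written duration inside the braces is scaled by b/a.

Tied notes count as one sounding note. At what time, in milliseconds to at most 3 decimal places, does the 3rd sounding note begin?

note 3 onset = 3/2b = 629.371ms

1. 0.0ms @ 0 + 314.685ms (3/4)
2. 314.685ms @ 3/4 + 314.685ms (3/4)
3. 629.371ms @ 3/2 + 629.371ms (3/2)
4. 1258.741ms @ 3 + 2517.483ms (6)
5. 3776.224ms @ 9 + 314.685ms (3/4)
6. 4090.909ms @ 39/4 + 314.685ms (3/4)
7. 4405.594ms @ 21/2 + 629.371ms (3/2)
8. 5034.965ms @ 12 + 629.371ms (3/2)
9. 5664.336ms @ 27/2 + 1888.112ms (9/2)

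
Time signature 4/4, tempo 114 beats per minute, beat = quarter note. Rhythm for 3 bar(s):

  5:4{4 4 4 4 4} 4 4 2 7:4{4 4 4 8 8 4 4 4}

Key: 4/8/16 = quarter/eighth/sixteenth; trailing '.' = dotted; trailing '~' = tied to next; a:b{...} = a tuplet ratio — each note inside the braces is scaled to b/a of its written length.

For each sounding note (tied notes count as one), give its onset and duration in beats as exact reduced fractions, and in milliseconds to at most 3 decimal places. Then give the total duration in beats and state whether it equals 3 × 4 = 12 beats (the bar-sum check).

1) 0.0ms=0b +421.053ms=4/5b
2) 421.053ms=4/5b +421.053ms=4/5b
3) 842.105ms=8/5b +421.053ms=4/5b
4) 1263.158ms=12/5b +421.053ms=4/5b
5) 1684.211ms=16/5b +421.053ms=4/5b
6) 2105.263ms=4b +526.316ms=1b
7) 2631.579ms=5b +526.316ms=1b
8) 3157.895ms=6b +1052.632ms=2b
9) 4210.526ms=8b +300.752ms=4/7b
10) 4511.278ms=60/7b +300.752ms=4/7b
11) 4812.03ms=64/7b +300.752ms=4/7b
12) 5112.782ms=68/7b +150.376ms=2/7b
13) 5263.158ms=10b +150.376ms=2/7b
14) 5413.534ms=72/7b +300.752ms=4/7b
15) 5714.286ms=76/7b +300.752ms=4/7b
16) 6015.038ms=80/7b +300.752ms=4/7b
Σ=12b of 12 (114bpm 4/4) — PASS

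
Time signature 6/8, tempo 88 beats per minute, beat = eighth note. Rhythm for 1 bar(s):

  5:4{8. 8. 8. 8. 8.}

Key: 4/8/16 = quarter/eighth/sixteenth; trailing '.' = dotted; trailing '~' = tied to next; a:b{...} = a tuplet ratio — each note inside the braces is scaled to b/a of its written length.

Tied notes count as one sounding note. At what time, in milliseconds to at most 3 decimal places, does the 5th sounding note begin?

1. 0.0ms @ 0 + 818.182ms (6/5)
2. 818.182ms @ 6/5 + 818.182ms (6/5)
3. 1636.364ms @ 12/5 + 818.182ms (6/5)
4. 2454.545ms @ 18/5 + 818.182ms (6/5)
5. 3272.727ms @ 24/5 + 818.182ms (6/5)

note 5 onset = 24/5b = 3272.727ms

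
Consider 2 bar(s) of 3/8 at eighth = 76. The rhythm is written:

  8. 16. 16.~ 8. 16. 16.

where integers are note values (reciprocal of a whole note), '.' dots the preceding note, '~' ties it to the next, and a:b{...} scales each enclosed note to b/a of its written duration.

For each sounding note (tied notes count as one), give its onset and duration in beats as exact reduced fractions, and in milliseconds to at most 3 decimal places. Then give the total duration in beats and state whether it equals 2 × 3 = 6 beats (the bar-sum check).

1) 0.0ms=0b +1184.211ms=3/2b
2) 1184.211ms=3/2b +592.105ms=3/4b
3) 1776.316ms=9/4b +1776.316ms=9/4b
4) 3552.632ms=9/2b +592.105ms=3/4b
5) 4144.737ms=21/4b +592.105ms=3/4b
Σ=6b of 6 (76bpm 3/8) — PASS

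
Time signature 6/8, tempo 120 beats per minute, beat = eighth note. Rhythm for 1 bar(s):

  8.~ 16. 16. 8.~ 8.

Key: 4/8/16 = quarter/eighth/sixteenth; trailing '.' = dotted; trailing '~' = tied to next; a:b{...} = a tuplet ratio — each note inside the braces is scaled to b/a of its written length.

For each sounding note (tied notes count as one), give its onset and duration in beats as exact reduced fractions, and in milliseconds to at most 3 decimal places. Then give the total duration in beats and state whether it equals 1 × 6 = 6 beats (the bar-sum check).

1) 0.0ms=0b +1125.0ms=9/4b
2) 1125.0ms=9/4b +375.0ms=3/4b
3) 1500.0ms=3b +1500.0ms=3b
Σ=6b of 6 (120bpm 6/8) — PASS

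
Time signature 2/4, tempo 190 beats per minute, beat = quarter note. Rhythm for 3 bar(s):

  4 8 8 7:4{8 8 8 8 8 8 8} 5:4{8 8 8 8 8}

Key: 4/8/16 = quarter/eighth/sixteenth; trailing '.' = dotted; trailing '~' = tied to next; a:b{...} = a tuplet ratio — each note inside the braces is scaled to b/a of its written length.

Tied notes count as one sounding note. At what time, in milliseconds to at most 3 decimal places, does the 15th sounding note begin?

1. 0.0ms @ 0 + 315.789ms (1)
2. 315.789ms @ 1 + 157.895ms (1/2)
3. 473.684ms @ 3/2 + 157.895ms (1/2)
4. 631.579ms @ 2 + 90.226ms (2/7)
5. 721.805ms @ 16/7 + 90.226ms (2/7)
6. 812.03ms @ 18/7 + 90.226ms (2/7)
7. 902.256ms @ 20/7 + 90.226ms (2/7)
8. 992.481ms @ 22/7 + 90.226ms (2/7)
9. 1082.707ms @ 24/7 + 90.226ms (2/7)
10. 1172.932ms @ 26/7 + 90.226ms (2/7)
11. 1263.158ms @ 4 + 126.316ms (2/5)
12. 1389.474ms @ 22/5 + 126.316ms (2/5)
13. 1515.789ms @ 24/5 + 126.316ms (2/5)
14. 1642.105ms @ 26/5 + 126.316ms (2/5)
15. 1768.421ms @ 28/5 + 126.316ms (2/5)

note 15 onset = 28/5b = 1768.421ms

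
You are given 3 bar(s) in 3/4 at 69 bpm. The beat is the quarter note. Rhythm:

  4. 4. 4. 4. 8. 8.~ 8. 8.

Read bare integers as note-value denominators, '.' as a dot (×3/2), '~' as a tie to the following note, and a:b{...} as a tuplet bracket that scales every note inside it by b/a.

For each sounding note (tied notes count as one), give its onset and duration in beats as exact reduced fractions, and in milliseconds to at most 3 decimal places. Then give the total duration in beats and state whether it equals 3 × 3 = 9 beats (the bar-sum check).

1) 0.0ms=0b +1304.348ms=3/2b
2) 1304.348ms=3/2b +1304.348ms=3/2b
3) 2608.696ms=3b +1304.348ms=3/2b
4) 3913.043ms=9/2b +1304.348ms=3/2b
5) 5217.391ms=6b +652.174ms=3/4b
6) 5869.565ms=27/4b +1304.348ms=3/2b
7) 7173.913ms=33/4b +652.174ms=3/4b
Σ=9b of 9 (69bpm 3/4) — PASS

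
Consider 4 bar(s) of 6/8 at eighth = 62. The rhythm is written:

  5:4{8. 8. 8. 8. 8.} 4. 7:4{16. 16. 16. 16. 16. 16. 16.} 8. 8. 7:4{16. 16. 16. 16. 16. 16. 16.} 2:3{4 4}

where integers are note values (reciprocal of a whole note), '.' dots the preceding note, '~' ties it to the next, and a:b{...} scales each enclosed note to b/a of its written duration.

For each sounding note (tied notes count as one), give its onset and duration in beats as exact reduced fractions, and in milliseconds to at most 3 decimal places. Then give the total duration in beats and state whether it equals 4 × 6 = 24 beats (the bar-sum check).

1) 0.0ms=0b +1161.29ms=6/5b
2) 1161.29ms=6/5b +1161.29ms=6/5b
3) 2322.581ms=12/5b +1161.29ms=6/5b
4) 3483.871ms=18/5b +1161.29ms=6/5b
5) 4645.161ms=24/5b +1161.29ms=6/5b
6) 5806.452ms=6b +2903.226ms=3b
7) 8709.677ms=9b +414.747ms=3/7b
8) 9124.424ms=66/7b +414.747ms=3/7b
9) 9539.171ms=69/7b +414.747ms=3/7b
10) 9953.917ms=72/7b +414.747ms=3/7b
11) 10368.664ms=75/7b +414.747ms=3/7b
12) 10783.41ms=78/7b +414.747ms=3/7b
13) 11198.157ms=81/7b +414.747ms=3/7b
14) 11612.903ms=12b +1451.613ms=3/2b
15) 13064.516ms=27/2b +1451.613ms=3/2b
16) 14516.129ms=15b +414.747ms=3/7b
17) 14930.876ms=108/7b +414.747ms=3/7b
18) 15345.622ms=111/7b +414.747ms=3/7b
19) 15760.369ms=114/7b +414.747ms=3/7b
20) 16175.115ms=117/7b +414.747ms=3/7b
21) 16589.862ms=120/7b +414.747ms=3/7b
22) 17004.608ms=123/7b +414.747ms=3/7b
23) 17419.355ms=18b +2903.226ms=3b
24) 20322.581ms=21b +2903.226ms=3b
Σ=24b of 24 (62bpm 6/8) — PASS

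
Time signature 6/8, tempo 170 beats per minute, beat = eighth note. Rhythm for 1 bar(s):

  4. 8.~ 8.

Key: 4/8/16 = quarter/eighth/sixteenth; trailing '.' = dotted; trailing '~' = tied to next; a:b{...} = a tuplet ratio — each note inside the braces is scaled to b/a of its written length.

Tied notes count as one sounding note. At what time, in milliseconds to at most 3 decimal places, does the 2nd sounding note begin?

note 2 onset = 3b = 1058.824ms

1. 0.0ms @ 0 + 1058.824ms (3)
2. 1058.824ms @ 3 + 1058.824ms (3)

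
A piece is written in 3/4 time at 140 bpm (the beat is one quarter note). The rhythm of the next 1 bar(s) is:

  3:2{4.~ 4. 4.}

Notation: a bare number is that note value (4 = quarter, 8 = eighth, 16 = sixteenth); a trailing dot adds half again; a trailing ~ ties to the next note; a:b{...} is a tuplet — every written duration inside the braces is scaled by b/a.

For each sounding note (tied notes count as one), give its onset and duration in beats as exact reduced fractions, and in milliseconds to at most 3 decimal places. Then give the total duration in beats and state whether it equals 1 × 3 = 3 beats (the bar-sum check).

1) 0.0ms=0b +857.143ms=2b
2) 857.143ms=2b +428.571ms=1b
Σ=3b of 3 (140bpm 3/4) — PASS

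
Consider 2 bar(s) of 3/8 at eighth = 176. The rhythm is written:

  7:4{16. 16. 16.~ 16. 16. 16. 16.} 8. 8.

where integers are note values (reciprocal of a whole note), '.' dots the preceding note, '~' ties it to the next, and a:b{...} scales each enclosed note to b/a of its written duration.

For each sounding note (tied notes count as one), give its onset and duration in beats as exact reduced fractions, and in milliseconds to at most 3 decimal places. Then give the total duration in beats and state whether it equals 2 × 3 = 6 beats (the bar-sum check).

1) 0.0ms=0b +146.104ms=3/7b
2) 146.104ms=3/7b +146.104ms=3/7b
3) 292.208ms=6/7b +292.208ms=6/7b
4) 584.416ms=12/7b +146.104ms=3/7b
5) 730.519ms=15/7b +146.104ms=3/7b
6) 876.623ms=18/7b +146.104ms=3/7b
7) 1022.727ms=3b +511.364ms=3/2b
8) 1534.091ms=9/2b +511.364ms=3/2b
Σ=6b of 6 (176bpm 3/8) — PASS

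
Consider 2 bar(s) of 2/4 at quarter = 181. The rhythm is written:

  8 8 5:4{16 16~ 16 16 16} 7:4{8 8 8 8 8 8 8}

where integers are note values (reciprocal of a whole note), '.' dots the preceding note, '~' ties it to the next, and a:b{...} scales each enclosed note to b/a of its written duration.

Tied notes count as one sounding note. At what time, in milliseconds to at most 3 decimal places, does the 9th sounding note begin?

note 9 onset = 18/7b = 852.407ms

1. 0.0ms @ 0 + 165.746ms (1/2)
2. 165.746ms @ 1/2 + 165.746ms (1/2)
3. 331.492ms @ 1 + 66.298ms (1/5)
4. 397.79ms @ 6/5 + 132.597ms (2/5)
5. 530.387ms @ 8/5 + 66.298ms (1/5)
6. 596.685ms @ 9/5 + 66.298ms (1/5)
7. 662.983ms @ 2 + 94.712ms (2/7)
8. 757.695ms @ 16/7 + 94.712ms (2/7)
9. 852.407ms @ 18/7 + 94.712ms (2/7)
10. 947.119ms @ 20/7 + 94.712ms (2/7)
11. 1041.831ms @ 22/7 + 94.712ms (2/7)
12. 1136.543ms @ 24/7 + 94.712ms (2/7)
13. 1231.255ms @ 26/7 + 94.712ms (2/7)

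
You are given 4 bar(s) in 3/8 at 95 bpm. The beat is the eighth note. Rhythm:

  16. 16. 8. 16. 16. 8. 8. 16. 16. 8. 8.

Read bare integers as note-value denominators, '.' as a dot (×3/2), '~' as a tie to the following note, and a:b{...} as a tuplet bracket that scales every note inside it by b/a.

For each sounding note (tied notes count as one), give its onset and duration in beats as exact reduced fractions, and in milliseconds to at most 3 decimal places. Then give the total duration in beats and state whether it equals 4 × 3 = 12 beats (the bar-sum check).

1) 0.0ms=0b +473.684ms=3/4b
2) 473.684ms=3/4b +473.684ms=3/4b
3) 947.368ms=3/2b +947.368ms=3/2b
4) 1894.737ms=3b +473.684ms=3/4b
5) 2368.421ms=15/4b +473.684ms=3/4b
6) 2842.105ms=9/2b +947.368ms=3/2b
7) 3789.474ms=6b +947.368ms=3/2b
8) 4736.842ms=15/2b +473.684ms=3/4b
9) 5210.526ms=33/4b +473.684ms=3/4b
10) 5684.211ms=9b +947.368ms=3/2b
11) 6631.579ms=21/2b +947.368ms=3/2b
Σ=12b of 12 (95bpm 3/8) — PASS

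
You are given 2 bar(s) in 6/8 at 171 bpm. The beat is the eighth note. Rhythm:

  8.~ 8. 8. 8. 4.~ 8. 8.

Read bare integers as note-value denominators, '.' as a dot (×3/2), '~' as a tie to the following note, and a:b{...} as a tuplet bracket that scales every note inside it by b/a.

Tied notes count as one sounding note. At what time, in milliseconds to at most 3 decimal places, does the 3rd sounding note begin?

1. 0.0ms @ 0 + 1052.632ms (3)
2. 1052.632ms @ 3 + 526.316ms (3/2)
3. 1578.947ms @ 9/2 + 526.316ms (3/2)
4. 2105.263ms @ 6 + 1578.947ms (9/2)
5. 3684.211ms @ 21/2 + 526.316ms (3/2)

note 3 onset = 9/2b = 1578.947ms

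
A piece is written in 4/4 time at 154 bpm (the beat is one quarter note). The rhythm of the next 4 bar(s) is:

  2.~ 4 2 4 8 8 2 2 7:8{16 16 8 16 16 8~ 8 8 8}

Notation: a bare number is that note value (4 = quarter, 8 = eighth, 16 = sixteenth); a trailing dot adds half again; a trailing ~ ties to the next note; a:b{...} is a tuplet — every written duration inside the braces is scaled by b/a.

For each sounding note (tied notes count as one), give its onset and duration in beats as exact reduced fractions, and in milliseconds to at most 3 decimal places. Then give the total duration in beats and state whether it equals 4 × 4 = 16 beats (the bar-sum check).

1) 0.0ms=0b +1558.442ms=4b
2) 1558.442ms=4b +779.221ms=2b
3) 2337.662ms=6b +389.61ms=1b
4) 2727.273ms=7b +194.805ms=1/2b
5) 2922.078ms=15/2b +194.805ms=1/2b
6) 3116.883ms=8b +779.221ms=2b
7) 3896.104ms=10b +779.221ms=2b
8) 4675.325ms=12b +111.317ms=2/7b
9) 4786.642ms=86/7b +111.317ms=2/7b
10) 4897.959ms=88/7b +222.635ms=4/7b
11) 5120.594ms=92/7b +111.317ms=2/7b
12) 5231.911ms=94/7b +111.317ms=2/7b
13) 5343.228ms=96/7b +445.269ms=8/7b
14) 5788.497ms=104/7b +222.635ms=4/7b
15) 6011.132ms=108/7b +222.635ms=4/7b
Σ=16b of 16 (154bpm 4/4) — PASS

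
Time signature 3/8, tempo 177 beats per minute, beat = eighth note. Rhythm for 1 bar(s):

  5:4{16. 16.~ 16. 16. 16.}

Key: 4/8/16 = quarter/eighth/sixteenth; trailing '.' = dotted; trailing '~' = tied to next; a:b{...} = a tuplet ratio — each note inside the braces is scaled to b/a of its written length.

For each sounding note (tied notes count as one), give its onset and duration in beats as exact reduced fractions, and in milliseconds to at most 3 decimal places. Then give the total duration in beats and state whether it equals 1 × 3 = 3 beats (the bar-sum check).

1) 0.0ms=0b +203.39ms=3/5b
2) 203.39ms=3/5b +406.78ms=6/5b
3) 610.169ms=9/5b +203.39ms=3/5b
4) 813.559ms=12/5b +203.39ms=3/5b
Σ=3b of 3 (177bpm 3/8) — PASS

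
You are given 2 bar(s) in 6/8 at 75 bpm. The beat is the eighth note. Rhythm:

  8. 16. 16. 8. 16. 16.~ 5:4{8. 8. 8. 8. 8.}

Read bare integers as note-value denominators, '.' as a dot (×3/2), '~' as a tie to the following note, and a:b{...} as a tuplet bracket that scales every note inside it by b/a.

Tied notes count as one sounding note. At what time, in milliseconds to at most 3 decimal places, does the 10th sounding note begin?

note 10 onset = 54/5b = 8640.0ms

1. 0.0ms @ 0 + 1200.0ms (3/2)
2. 1200.0ms @ 3/2 + 600.0ms (3/4)
3. 1800.0ms @ 9/4 + 600.0ms (3/4)
4. 2400.0ms @ 3 + 1200.0ms (3/2)
5. 3600.0ms @ 9/2 + 600.0ms (3/4)
6. 4200.0ms @ 21/4 + 1560.0ms (39/20)
7. 5760.0ms @ 36/5 + 960.0ms (6/5)
8. 6720.0ms @ 42/5 + 960.0ms (6/5)
9. 7680.0ms @ 48/5 + 960.0ms (6/5)
10. 8640.0ms @ 54/5 + 960.0ms (6/5)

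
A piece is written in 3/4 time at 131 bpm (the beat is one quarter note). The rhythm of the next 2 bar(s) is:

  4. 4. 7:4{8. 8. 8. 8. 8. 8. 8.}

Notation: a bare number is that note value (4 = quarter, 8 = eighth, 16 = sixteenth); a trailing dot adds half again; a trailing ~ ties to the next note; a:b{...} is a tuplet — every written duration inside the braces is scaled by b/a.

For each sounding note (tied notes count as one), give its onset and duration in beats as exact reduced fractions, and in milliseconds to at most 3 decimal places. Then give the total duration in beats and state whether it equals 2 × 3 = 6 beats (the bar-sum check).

1) 0.0ms=0b +687.023ms=3/2b
2) 687.023ms=3/2b +687.023ms=3/2b
3) 1374.046ms=3b +196.292ms=3/7b
4) 1570.338ms=24/7b +196.292ms=3/7b
5) 1766.63ms=27/7b +196.292ms=3/7b
6) 1962.923ms=30/7b +196.292ms=3/7b
7) 2159.215ms=33/7b +196.292ms=3/7b
8) 2355.507ms=36/7b +196.292ms=3/7b
9) 2551.799ms=39/7b +196.292ms=3/7b
Σ=6b of 6 (131bpm 3/4) — PASS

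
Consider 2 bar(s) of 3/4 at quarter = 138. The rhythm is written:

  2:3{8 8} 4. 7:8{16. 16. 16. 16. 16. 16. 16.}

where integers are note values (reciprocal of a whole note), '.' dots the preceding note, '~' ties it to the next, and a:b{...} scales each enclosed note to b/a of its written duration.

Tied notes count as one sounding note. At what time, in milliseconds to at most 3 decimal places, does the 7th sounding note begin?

note 7 onset = 30/7b = 1863.354ms

1. 0.0ms @ 0 + 326.087ms (3/4)
2. 326.087ms @ 3/4 + 326.087ms (3/4)
3. 652.174ms @ 3/2 + 652.174ms (3/2)
4. 1304.348ms @ 3 + 186.335ms (3/7)
5. 1490.683ms @ 24/7 + 186.335ms (3/7)
6. 1677.019ms @ 27/7 + 186.335ms (3/7)
7. 1863.354ms @ 30/7 + 186.335ms (3/7)
8. 2049.689ms @ 33/7 + 186.335ms (3/7)
9. 2236.025ms @ 36/7 + 186.335ms (3/7)
10. 2422.36ms @ 39/7 + 186.335ms (3/7)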